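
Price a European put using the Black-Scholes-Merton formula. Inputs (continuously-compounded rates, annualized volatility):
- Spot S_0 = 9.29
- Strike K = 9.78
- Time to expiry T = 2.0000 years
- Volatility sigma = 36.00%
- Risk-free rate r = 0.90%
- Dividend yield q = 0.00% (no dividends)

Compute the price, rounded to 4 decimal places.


d1 = (ln(S/K) + (r - q + 0.5*sigma^2) * T) / (sigma * sqrt(T)) = 0.18895282
d2 = d1 - sigma * sqrt(T) = -0.32016407
exp(-rT) = 0.98216103; exp(-qT) = 1.00000000
P = K * exp(-rT) * N(-d2) - S_0 * exp(-qT) * N(-d1)
N(-d1) = 0.42506490; N(-d2) = 0.62557802
P = 9.7800 * 0.98216103 * 0.62557802 - 9.2900 * 1.00000000 * 0.42506490 = 2.0602

Answer: Price = 2.0602


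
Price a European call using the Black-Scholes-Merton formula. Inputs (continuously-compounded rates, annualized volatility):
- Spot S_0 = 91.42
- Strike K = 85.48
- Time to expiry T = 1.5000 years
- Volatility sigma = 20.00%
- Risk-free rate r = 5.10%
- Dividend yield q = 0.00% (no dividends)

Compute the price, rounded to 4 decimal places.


Answer: Price = 15.8136

Derivation:
d1 = (ln(S/K) + (r - q + 0.5*sigma^2) * T) / (sigma * sqrt(T)) = 0.70905315
d2 = d1 - sigma * sqrt(T) = 0.46410418
exp(-rT) = 0.92635291; exp(-qT) = 1.00000000
C = S_0 * exp(-qT) * N(d1) - K * exp(-rT) * N(d2)
N(d1) = 0.76085425; N(d2) = 0.67871345
C = 91.4200 * 1.00000000 * 0.76085425 - 85.4800 * 0.92635291 * 0.67871345 = 15.8136


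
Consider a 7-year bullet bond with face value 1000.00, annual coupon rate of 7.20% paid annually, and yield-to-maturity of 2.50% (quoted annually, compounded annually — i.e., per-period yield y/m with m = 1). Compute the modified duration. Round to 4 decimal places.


Coupon per period c = face * coupon_rate / m = 72.000000
Periods per year m = 1; per-period yield y/m = 0.025000
Number of cashflows N = 7
Cashflows (t years, CF_t, discount factor 1/(1+y/m)^(m*t), PV):
  t = 1.0000: CF_t = 72.000000, DF = 0.975610, PV = 70.243902
  t = 2.0000: CF_t = 72.000000, DF = 0.951814, PV = 68.530637
  t = 3.0000: CF_t = 72.000000, DF = 0.928599, PV = 66.859158
  t = 4.0000: CF_t = 72.000000, DF = 0.905951, PV = 65.228446
  t = 5.0000: CF_t = 72.000000, DF = 0.883854, PV = 63.637509
  t = 6.0000: CF_t = 72.000000, DF = 0.862297, PV = 62.085374
  t = 7.0000: CF_t = 1072.000000, DF = 0.841265, PV = 901.836332
Price P = sum_t PV_t = 1298.421358
First compute Macaulay numerator sum_t t * PV_t:
  t * PV_t at t = 1.0000: 70.243902
  t * PV_t at t = 2.0000: 137.061273
  t * PV_t at t = 3.0000: 200.577473
  t * PV_t at t = 4.0000: 260.913786
  t * PV_t at t = 5.0000: 318.187544
  t * PV_t at t = 6.0000: 372.512246
  t * PV_t at t = 7.0000: 6312.854324
Macaulay duration D = 7672.350548 / 1298.421358 = 5.908984
Modified duration = D / (1 + y/m) = 5.908984 / (1 + 0.025000) = 5.764862

Answer: Modified duration = 5.7649


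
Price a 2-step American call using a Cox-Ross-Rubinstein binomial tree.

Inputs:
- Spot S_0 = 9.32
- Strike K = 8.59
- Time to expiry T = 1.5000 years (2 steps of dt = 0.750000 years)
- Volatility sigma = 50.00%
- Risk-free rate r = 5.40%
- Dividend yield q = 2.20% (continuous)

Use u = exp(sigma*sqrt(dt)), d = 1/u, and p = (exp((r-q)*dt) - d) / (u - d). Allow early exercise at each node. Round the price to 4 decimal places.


Answer: Price = V(0,0) = 2.5415

Derivation:
dt = T/N = 0.750000
u = exp(sigma*sqrt(dt)) = 1.541896; d = 1/u = 0.648552
p = (exp((r-q)*dt) - d) / (u - d) = 0.420597
Discount per step: exp(-r*dt) = 0.960309
Stock lattice S(k, i) with i counting down-moves:
  k=0: S(0,0) = 9.3200
  k=1: S(1,0) = 14.3705; S(1,1) = 6.0445
  k=2: S(2,0) = 22.1578; S(2,1) = 9.3200; S(2,2) = 3.9202
Terminal payoffs V(N, i) = max(S_T - K, 0):
  V(2,0) = 13.567766; V(2,1) = 0.730000; V(2,2) = 0.000000
Backward induction: V(k, i) = exp(-r*dt) * [p * V(k+1, i) + (1-p) * V(k+1, i+1)]; then take max(V_cont, immediate exercise) for American.
  V(1,0) = exp(-r*dt) * [p*13.567766 + (1-p)*0.730000] = 5.886246; exercise = 5.780469; V(1,0) = max -> 5.886246
  V(1,1) = exp(-r*dt) * [p*0.730000 + (1-p)*0.000000] = 0.294850; exercise = 0.000000; V(1,1) = max -> 0.294850
  V(0,0) = exp(-r*dt) * [p*5.886246 + (1-p)*0.294850] = 2.541532; exercise = 0.730000; V(0,0) = max -> 2.541532


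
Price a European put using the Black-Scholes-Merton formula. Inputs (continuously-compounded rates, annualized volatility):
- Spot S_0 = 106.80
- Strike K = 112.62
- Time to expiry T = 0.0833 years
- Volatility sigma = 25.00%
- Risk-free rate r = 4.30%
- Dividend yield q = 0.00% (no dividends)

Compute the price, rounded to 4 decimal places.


d1 = (ln(S/K) + (r - q + 0.5*sigma^2) * T) / (sigma * sqrt(T)) = -0.64966796
d2 = d1 - sigma * sqrt(T) = -0.72182231
exp(-rT) = 0.99642451; exp(-qT) = 1.00000000
P = K * exp(-rT) * N(-d2) - S_0 * exp(-qT) * N(-d1)
N(-d1) = 0.74204664; N(-d2) = 0.76479813
P = 112.6200 * 0.99642451 * 0.76479813 - 106.8000 * 1.00000000 * 0.74204664 = 6.5730

Answer: Price = 6.5730


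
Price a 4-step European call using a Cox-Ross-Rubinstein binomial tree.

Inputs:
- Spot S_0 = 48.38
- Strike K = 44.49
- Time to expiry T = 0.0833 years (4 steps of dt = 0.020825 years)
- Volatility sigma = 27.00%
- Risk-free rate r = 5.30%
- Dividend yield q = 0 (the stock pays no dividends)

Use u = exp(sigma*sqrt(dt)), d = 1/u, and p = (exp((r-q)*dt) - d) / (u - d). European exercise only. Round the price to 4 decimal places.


Answer: Price = V(0,0) = 4.2717

Derivation:
dt = T/N = 0.020825
u = exp(sigma*sqrt(dt)) = 1.039732; d = 1/u = 0.961786
p = (exp((r-q)*dt) - d) / (u - d) = 0.504428
Discount per step: exp(-r*dt) = 0.998897
Stock lattice S(k, i) with i counting down-moves:
  k=0: S(0,0) = 48.3800
  k=1: S(1,0) = 50.3023; S(1,1) = 46.5312
  k=2: S(2,0) = 52.3009; S(2,1) = 48.3800; S(2,2) = 44.7531
  k=3: S(3,0) = 54.3789; S(3,1) = 50.3023; S(3,2) = 46.5312; S(3,3) = 43.0429
  k=4: S(4,0) = 56.5395; S(4,1) = 52.3009; S(4,2) = 48.3800; S(4,3) = 44.7531; S(4,4) = 41.3980
Terminal payoffs V(N, i) = max(S_T - K, 0):
  V(4,0) = 12.049522; V(4,1) = 7.810880; V(4,2) = 3.890000; V(4,3) = 0.263059; V(4,4) = 0.000000
Backward induction: V(k, i) = exp(-r*dt) * [p * V(k+1, i) + (1-p) * V(k+1, i+1)].
  V(3,0) = exp(-r*dt) * [p*12.049522 + (1-p)*7.810880] = 9.937996
  V(3,1) = exp(-r*dt) * [p*7.810880 + (1-p)*3.890000] = 5.861330
  V(3,2) = exp(-r*dt) * [p*3.890000 + (1-p)*0.263059] = 2.090282
  V(3,3) = exp(-r*dt) * [p*0.263059 + (1-p)*0.000000] = 0.132548
  V(2,0) = exp(-r*dt) * [p*9.937996 + (1-p)*5.861330] = 7.908981
  V(2,1) = exp(-r*dt) * [p*5.861330 + (1-p)*2.090282] = 3.988101
  V(2,2) = exp(-r*dt) * [p*2.090282 + (1-p)*0.132548] = 1.118849
  V(1,0) = exp(-r*dt) * [p*7.908981 + (1-p)*3.988101] = 5.959323
  V(1,1) = exp(-r*dt) * [p*3.988101 + (1-p)*1.118849] = 2.563350
  V(0,0) = exp(-r*dt) * [p*5.959323 + (1-p)*2.563350] = 4.271657


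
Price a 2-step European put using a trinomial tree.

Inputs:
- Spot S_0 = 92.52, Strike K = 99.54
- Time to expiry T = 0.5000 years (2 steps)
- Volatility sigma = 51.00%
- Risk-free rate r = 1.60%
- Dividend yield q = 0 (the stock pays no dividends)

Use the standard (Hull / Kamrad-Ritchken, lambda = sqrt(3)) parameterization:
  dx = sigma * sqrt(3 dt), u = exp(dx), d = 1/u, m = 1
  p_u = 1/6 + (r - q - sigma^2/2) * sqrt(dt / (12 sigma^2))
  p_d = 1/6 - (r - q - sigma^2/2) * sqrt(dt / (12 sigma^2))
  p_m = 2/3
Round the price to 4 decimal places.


dt = T/N = 0.250000; dx = sigma*sqrt(3*dt) = 0.441673
u = exp(dx) = 1.555307; d = 1/u = 0.642960
p_u = 0.134389, p_m = 0.666667, p_d = 0.198945
Discount per step: exp(-r*dt) = 0.996008
Stock lattice S(k, j) with j the centered position index:
  k=0: S(0,+0) = 92.5200
  k=1: S(1,-1) = 59.4866; S(1,+0) = 92.5200; S(1,+1) = 143.8970
  k=2: S(2,-2) = 38.2475; S(2,-1) = 59.4866; S(2,+0) = 92.5200; S(2,+1) = 143.8970; S(2,+2) = 223.8040
Terminal payoffs V(N, j) = max(K - S_T, 0):
  V(2,-2) = 61.292472; V(2,-1) = 40.053352; V(2,+0) = 7.020000; V(2,+1) = 0.000000; V(2,+2) = 0.000000
Backward induction: V(k, j) = exp(-r*dt) * [p_u * V(k+1, j+1) + p_m * V(k+1, j) + p_d * V(k+1, j-1)]
  V(1,-1) = exp(-r*dt) * [p_u*7.020000 + p_m*40.053352 + p_d*61.292472] = 39.680406
  V(1,+0) = exp(-r*dt) * [p_u*0.000000 + p_m*7.020000 + p_d*40.053352] = 12.597902
  V(1,+1) = exp(-r*dt) * [p_u*0.000000 + p_m*0.000000 + p_d*7.020000] = 1.391015
  V(0,+0) = exp(-r*dt) * [p_u*1.391015 + p_m*12.597902 + p_d*39.680406] = 16.413950

Answer: Price = V(0,0) = 16.4139


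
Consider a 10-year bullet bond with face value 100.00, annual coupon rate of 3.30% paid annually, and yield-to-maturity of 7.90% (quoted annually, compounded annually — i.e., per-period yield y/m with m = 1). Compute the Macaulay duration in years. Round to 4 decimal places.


Answer: Macaulay duration = 8.3489 years

Derivation:
Coupon per period c = face * coupon_rate / m = 3.300000
Periods per year m = 1; per-period yield y/m = 0.079000
Number of cashflows N = 10
Cashflows (t years, CF_t, discount factor 1/(1+y/m)^(m*t), PV):
  t = 1.0000: CF_t = 3.300000, DF = 0.926784, PV = 3.058387
  t = 2.0000: CF_t = 3.300000, DF = 0.858929, PV = 2.834465
  t = 3.0000: CF_t = 3.300000, DF = 0.796041, PV = 2.626937
  t = 4.0000: CF_t = 3.300000, DF = 0.737758, PV = 2.434603
  t = 5.0000: CF_t = 3.300000, DF = 0.683743, PV = 2.256351
  t = 6.0000: CF_t = 3.300000, DF = 0.633682, PV = 2.091150
  t = 7.0000: CF_t = 3.300000, DF = 0.587286, PV = 1.938045
  t = 8.0000: CF_t = 3.300000, DF = 0.544288, PV = 1.796149
  t = 9.0000: CF_t = 3.300000, DF = 0.504437, PV = 1.664642
  t = 10.0000: CF_t = 103.300000, DF = 0.467504, PV = 48.293188
Price P = sum_t PV_t = 68.993918
Macaulay numerator sum_t t * PV_t:
  t * PV_t at t = 1.0000: 3.058387
  t * PV_t at t = 2.0000: 5.668929
  t * PV_t at t = 3.0000: 7.880810
  t * PV_t at t = 4.0000: 9.738412
  t * PV_t at t = 5.0000: 11.281756
  t * PV_t at t = 6.0000: 12.546902
  t * PV_t at t = 7.0000: 13.566314
  t * PV_t at t = 8.0000: 14.369193
  t * PV_t at t = 9.0000: 14.981781
  t * PV_t at t = 10.0000: 482.931879
Macaulay duration D = (sum_t t * PV_t) / P = 576.024365 / 68.993918 = 8.348915


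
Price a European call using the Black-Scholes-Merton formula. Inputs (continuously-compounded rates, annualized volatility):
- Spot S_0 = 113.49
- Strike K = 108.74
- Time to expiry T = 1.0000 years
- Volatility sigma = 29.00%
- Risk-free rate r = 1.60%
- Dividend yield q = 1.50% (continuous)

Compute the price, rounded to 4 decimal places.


d1 = (ln(S/K) + (r - q + 0.5*sigma^2) * T) / (sigma * sqrt(T)) = 0.29587936
d2 = d1 - sigma * sqrt(T) = 0.00587936
exp(-rT) = 0.98412732; exp(-qT) = 0.98511194
C = S_0 * exp(-qT) * N(d1) - K * exp(-rT) * N(d2)
N(d1) = 0.61633889; N(d2) = 0.50234551
C = 113.4900 * 0.98511194 * 0.61633889 - 108.7400 * 0.98412732 * 0.50234551 = 15.1489

Answer: Price = 15.1489


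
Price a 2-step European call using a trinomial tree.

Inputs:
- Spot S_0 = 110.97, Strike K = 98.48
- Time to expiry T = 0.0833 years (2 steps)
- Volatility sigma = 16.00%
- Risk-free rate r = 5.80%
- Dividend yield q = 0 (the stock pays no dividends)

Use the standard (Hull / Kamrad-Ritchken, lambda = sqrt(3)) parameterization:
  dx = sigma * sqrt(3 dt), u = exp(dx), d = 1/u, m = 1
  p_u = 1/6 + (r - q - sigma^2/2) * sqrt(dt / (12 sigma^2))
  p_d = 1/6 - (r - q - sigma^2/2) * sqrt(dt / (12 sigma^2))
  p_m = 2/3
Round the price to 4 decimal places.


Answer: Price = V(0,0) = 12.9643

Derivation:
dt = T/N = 0.041650; dx = sigma*sqrt(3*dt) = 0.056557
u = exp(dx) = 1.058187; d = 1/u = 0.945012
p_u = 0.183310, p_m = 0.666667, p_d = 0.150024
Discount per step: exp(-r*dt) = 0.997587
Stock lattice S(k, j) with j the centered position index:
  k=0: S(0,+0) = 110.9700
  k=1: S(1,-1) = 104.8680; S(1,+0) = 110.9700; S(1,+1) = 117.4270
  k=2: S(2,-2) = 99.1016; S(2,-1) = 104.8680; S(2,+0) = 110.9700; S(2,+1) = 117.4270; S(2,+2) = 124.2598
Terminal payoffs V(N, j) = max(S_T - K, 0):
  V(2,-2) = 0.621585; V(2,-1) = 6.388026; V(2,+0) = 12.490000; V(2,+1) = 18.947030; V(2,+2) = 25.779777
Backward induction: V(k, j) = exp(-r*dt) * [p_u * V(k+1, j+1) + p_m * V(k+1, j) + p_d * V(k+1, j-1)]
  V(1,-1) = exp(-r*dt) * [p_u*12.490000 + p_m*6.388026 + p_d*0.621585] = 6.625452
  V(1,+0) = exp(-r*dt) * [p_u*18.947030 + p_m*12.490000 + p_d*6.388026] = 12.727415
  V(1,+1) = exp(-r*dt) * [p_u*25.779777 + p_m*18.947030 + p_d*12.490000] = 19.184434
  V(0,+0) = exp(-r*dt) * [p_u*19.184434 + p_m*12.727415 + p_d*6.625452] = 12.964256


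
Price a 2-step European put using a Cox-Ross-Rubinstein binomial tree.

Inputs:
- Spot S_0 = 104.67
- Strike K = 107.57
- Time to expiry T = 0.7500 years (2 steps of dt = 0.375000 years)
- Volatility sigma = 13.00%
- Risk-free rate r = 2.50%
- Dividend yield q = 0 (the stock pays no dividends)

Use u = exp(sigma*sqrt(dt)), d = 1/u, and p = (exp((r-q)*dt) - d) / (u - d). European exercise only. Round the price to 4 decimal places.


Answer: Price = V(0,0) = 5.2291

Derivation:
dt = T/N = 0.375000
u = exp(sigma*sqrt(dt)) = 1.082863; d = 1/u = 0.923478
p = (exp((r-q)*dt) - d) / (u - d) = 0.539205
Discount per step: exp(-r*dt) = 0.990669
Stock lattice S(k, i) with i counting down-moves:
  k=0: S(0,0) = 104.6700
  k=1: S(1,0) = 113.3433; S(1,1) = 96.6604
  k=2: S(2,0) = 122.7352; S(2,1) = 104.6700; S(2,2) = 89.2638
Terminal payoffs V(N, i) = max(K - S_T, 0):
  V(2,0) = 0.000000; V(2,1) = 2.900000; V(2,2) = 18.306229
Backward induction: V(k, i) = exp(-r*dt) * [p * V(k+1, i) + (1-p) * V(k+1, i+1)].
  V(1,0) = exp(-r*dt) * [p*0.000000 + (1-p)*2.900000] = 1.323837
  V(1,1) = exp(-r*dt) * [p*2.900000 + (1-p)*18.306229] = 9.905813
  V(0,0) = exp(-r*dt) * [p*1.323837 + (1-p)*9.905813] = 5.229117


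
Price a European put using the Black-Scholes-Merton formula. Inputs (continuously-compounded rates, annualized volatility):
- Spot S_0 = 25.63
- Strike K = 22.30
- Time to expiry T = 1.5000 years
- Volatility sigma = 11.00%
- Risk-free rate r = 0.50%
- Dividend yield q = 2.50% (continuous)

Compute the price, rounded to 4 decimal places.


Answer: Price = 0.3712

Derivation:
d1 = (ln(S/K) + (r - q + 0.5*sigma^2) * T) / (sigma * sqrt(T)) = 0.87774764
d2 = d1 - sigma * sqrt(T) = 0.74302571
exp(-rT) = 0.99252805; exp(-qT) = 0.96319442
P = K * exp(-rT) * N(-d2) - S_0 * exp(-qT) * N(-d1)
N(-d1) = 0.19004034; N(-d2) = 0.22873306
P = 22.3000 * 0.99252805 * 0.22873306 - 25.6300 * 0.96319442 * 0.19004034 = 0.3712


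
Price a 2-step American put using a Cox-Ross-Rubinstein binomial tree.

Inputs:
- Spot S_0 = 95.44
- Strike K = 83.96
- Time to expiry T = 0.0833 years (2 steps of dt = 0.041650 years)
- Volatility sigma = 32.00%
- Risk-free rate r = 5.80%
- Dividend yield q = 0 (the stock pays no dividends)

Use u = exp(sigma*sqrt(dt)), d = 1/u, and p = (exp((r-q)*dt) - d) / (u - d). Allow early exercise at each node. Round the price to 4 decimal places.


Answer: Price = V(0,0) = 0.0508

Derivation:
dt = T/N = 0.041650
u = exp(sigma*sqrt(dt)) = 1.067486; d = 1/u = 0.936780
p = (exp((r-q)*dt) - d) / (u - d) = 0.502183
Discount per step: exp(-r*dt) = 0.997587
Stock lattice S(k, i) with i counting down-moves:
  k=0: S(0,0) = 95.4400
  k=1: S(1,0) = 101.8809; S(1,1) = 89.4063
  k=2: S(2,0) = 108.7565; S(2,1) = 95.4400; S(2,2) = 83.7540
Terminal payoffs V(N, i) = max(K - S_T, 0):
  V(2,0) = 0.000000; V(2,1) = 0.000000; V(2,2) = 0.205956
Backward induction: V(k, i) = exp(-r*dt) * [p * V(k+1, i) + (1-p) * V(k+1, i+1)]; then take max(V_cont, immediate exercise) for American.
  V(1,0) = exp(-r*dt) * [p*0.000000 + (1-p)*0.000000] = 0.000000; exercise = 0.000000; V(1,0) = max -> 0.000000
  V(1,1) = exp(-r*dt) * [p*0.000000 + (1-p)*0.205956] = 0.102281; exercise = 0.000000; V(1,1) = max -> 0.102281
  V(0,0) = exp(-r*dt) * [p*0.000000 + (1-p)*0.102281] = 0.050794; exercise = 0.000000; V(0,0) = max -> 0.050794


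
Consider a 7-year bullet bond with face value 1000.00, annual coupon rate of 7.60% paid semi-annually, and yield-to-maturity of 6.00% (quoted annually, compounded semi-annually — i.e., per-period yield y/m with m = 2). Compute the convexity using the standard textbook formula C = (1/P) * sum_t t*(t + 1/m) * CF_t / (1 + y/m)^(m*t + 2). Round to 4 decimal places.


Coupon per period c = face * coupon_rate / m = 38.000000
Periods per year m = 2; per-period yield y/m = 0.030000
Number of cashflows N = 14
Cashflows (t years, CF_t, discount factor 1/(1+y/m)^(m*t), PV):
  t = 0.5000: CF_t = 38.000000, DF = 0.970874, PV = 36.893204
  t = 1.0000: CF_t = 38.000000, DF = 0.942596, PV = 35.818645
  t = 1.5000: CF_t = 38.000000, DF = 0.915142, PV = 34.775383
  t = 2.0000: CF_t = 38.000000, DF = 0.888487, PV = 33.762508
  t = 2.5000: CF_t = 38.000000, DF = 0.862609, PV = 32.779134
  t = 3.0000: CF_t = 38.000000, DF = 0.837484, PV = 31.824402
  t = 3.5000: CF_t = 38.000000, DF = 0.813092, PV = 30.897477
  t = 4.0000: CF_t = 38.000000, DF = 0.789409, PV = 29.997551
  t = 4.5000: CF_t = 38.000000, DF = 0.766417, PV = 29.123836
  t = 5.0000: CF_t = 38.000000, DF = 0.744094, PV = 28.275569
  t = 5.5000: CF_t = 38.000000, DF = 0.722421, PV = 27.452009
  t = 6.0000: CF_t = 38.000000, DF = 0.701380, PV = 26.652435
  t = 6.5000: CF_t = 38.000000, DF = 0.680951, PV = 25.876151
  t = 7.0000: CF_t = 1038.000000, DF = 0.661118, PV = 686.240282
Price P = sum_t PV_t = 1090.368585
Convexity numerator sum_t t*(t + 1/m) * CF_t / (1+y/m)^(m*t + 2):
  t = 0.5000: term = 17.387692
  t = 1.0000: term = 50.643762
  t = 1.5000: term = 98.337401
  t = 2.0000: term = 159.122009
  t = 2.5000: term = 231.731081
  t = 3.0000: term = 314.974284
  t = 3.5000: term = 407.733702
  t = 4.0000: term = 508.960238
  t = 4.5000: term = 617.670191
  t = 5.0000: term = 732.941975
  t = 5.5000: term = 853.912980
  t = 6.0000: term = 979.776588
  t = 6.5000: term = 1109.779307
  t = 7.0000: term = 33959.482353
Convexity = (1/P) * sum = 40042.453563 / 1090.368585 = 36.723778

Answer: Convexity = 36.7238


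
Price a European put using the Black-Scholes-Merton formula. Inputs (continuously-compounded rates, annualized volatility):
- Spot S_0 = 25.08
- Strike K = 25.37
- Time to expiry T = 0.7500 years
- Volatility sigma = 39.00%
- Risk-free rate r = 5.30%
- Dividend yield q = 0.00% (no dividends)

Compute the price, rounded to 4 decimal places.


d1 = (ln(S/K) + (r - q + 0.5*sigma^2) * T) / (sigma * sqrt(T)) = 0.25252662
d2 = d1 - sigma * sqrt(T) = -0.08522329
exp(-rT) = 0.96102967; exp(-qT) = 1.00000000
P = K * exp(-rT) * N(-d2) - S_0 * exp(-qT) * N(-d1)
N(-d1) = 0.40031702; N(-d2) = 0.53395806
P = 25.3700 * 0.96102967 * 0.53395806 - 25.0800 * 1.00000000 * 0.40031702 = 2.9787

Answer: Price = 2.9787


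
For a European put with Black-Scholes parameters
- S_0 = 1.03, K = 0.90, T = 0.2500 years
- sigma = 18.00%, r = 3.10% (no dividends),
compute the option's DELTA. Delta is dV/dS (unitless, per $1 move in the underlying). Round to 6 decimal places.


d1 = 1.6302146433; d2 = 1.5402146433
phi(d1) = 0.1056378626; exp(-qT) = 1.0000000000; exp(-rT) = 0.9922799538
N(-d1) = 0.0515280701
Delta = -exp(-qT) * N(-d1) = -1.0000000000 * 0.0515280701 = -0.051528

Answer: Delta = -0.051528


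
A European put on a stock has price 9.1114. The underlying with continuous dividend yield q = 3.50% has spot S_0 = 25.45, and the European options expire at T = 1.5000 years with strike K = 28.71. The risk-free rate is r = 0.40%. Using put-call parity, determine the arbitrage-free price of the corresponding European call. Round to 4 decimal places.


Put-call parity: C - P = S_0 * exp(-qT) - K * exp(-rT).
S_0 * exp(-qT) = 25.4500 * 0.94885432 = 24.14834247
K * exp(-rT) = 28.7100 * 0.99401796 = 28.53825575
C = P + S*exp(-qT) - K*exp(-rT)
C = 9.1114 + 24.14834247 - 28.53825575 = 4.7215

Answer: Call price = 4.7215


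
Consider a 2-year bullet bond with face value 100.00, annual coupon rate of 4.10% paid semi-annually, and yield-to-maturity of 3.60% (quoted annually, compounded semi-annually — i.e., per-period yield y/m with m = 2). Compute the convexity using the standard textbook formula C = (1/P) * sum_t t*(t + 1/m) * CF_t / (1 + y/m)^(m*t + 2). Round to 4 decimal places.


Coupon per period c = face * coupon_rate / m = 2.050000
Periods per year m = 2; per-period yield y/m = 0.018000
Number of cashflows N = 4
Cashflows (t years, CF_t, discount factor 1/(1+y/m)^(m*t), PV):
  t = 0.5000: CF_t = 2.050000, DF = 0.982318, PV = 2.013752
  t = 1.0000: CF_t = 2.050000, DF = 0.964949, PV = 1.978146
  t = 1.5000: CF_t = 2.050000, DF = 0.947887, PV = 1.943169
  t = 2.0000: CF_t = 102.050000, DF = 0.931127, PV = 95.021503
Price P = sum_t PV_t = 100.956570
Convexity numerator sum_t t*(t + 1/m) * CF_t / (1+y/m)^(m*t + 2):
  t = 0.5000: term = 0.971584
  t = 1.0000: term = 2.863215
  t = 1.5000: term = 5.625177
  t = 2.0000: term = 458.454611
Convexity = (1/P) * sum = 467.914588 / 100.956570 = 4.634811

Answer: Convexity = 4.6348


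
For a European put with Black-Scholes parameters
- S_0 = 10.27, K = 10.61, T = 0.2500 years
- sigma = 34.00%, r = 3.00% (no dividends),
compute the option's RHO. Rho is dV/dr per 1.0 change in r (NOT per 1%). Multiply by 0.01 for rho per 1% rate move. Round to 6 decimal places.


Answer: Rho = -1.558319

Derivation:
d1 = -0.0624701687; d2 = -0.2324701687
phi(d1) = 0.3981645989; exp(-qT) = 1.0000000000; exp(-rT) = 0.9925280548
N(-d2) = 0.5919135728
Rho = -K*T*exp(-rT)*N(-d2) = -10.6100 * 0.2500 * 0.9925280548 * 0.5919135728 = -1.558319


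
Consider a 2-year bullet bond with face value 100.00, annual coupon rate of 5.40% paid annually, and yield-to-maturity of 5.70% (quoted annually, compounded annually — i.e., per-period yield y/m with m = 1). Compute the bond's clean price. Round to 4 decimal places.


Coupon per period c = face * coupon_rate / m = 5.400000
Periods per year m = 1; per-period yield y/m = 0.057000
Number of cashflows N = 2
Cashflows (t years, CF_t, discount factor 1/(1+y/m)^(m*t), PV):
  t = 1.0000: CF_t = 5.400000, DF = 0.946074, PV = 5.108798
  t = 2.0000: CF_t = 105.400000, DF = 0.895056, PV = 94.338863
Price P = sum_t PV_t = 99.447661

Answer: Price = 99.4477


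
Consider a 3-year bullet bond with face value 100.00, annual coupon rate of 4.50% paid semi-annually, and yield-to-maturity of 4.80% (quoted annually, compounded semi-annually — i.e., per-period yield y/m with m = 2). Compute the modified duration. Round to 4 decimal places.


Answer: Modified duration = 2.7724

Derivation:
Coupon per period c = face * coupon_rate / m = 2.250000
Periods per year m = 2; per-period yield y/m = 0.024000
Number of cashflows N = 6
Cashflows (t years, CF_t, discount factor 1/(1+y/m)^(m*t), PV):
  t = 0.5000: CF_t = 2.250000, DF = 0.976562, PV = 2.197266
  t = 1.0000: CF_t = 2.250000, DF = 0.953674, PV = 2.145767
  t = 1.5000: CF_t = 2.250000, DF = 0.931323, PV = 2.095476
  t = 2.0000: CF_t = 2.250000, DF = 0.909495, PV = 2.046363
  t = 2.5000: CF_t = 2.250000, DF = 0.888178, PV = 1.998401
  t = 3.0000: CF_t = 102.250000, DF = 0.867362, PV = 88.687738
Price P = sum_t PV_t = 99.171011
First compute Macaulay numerator sum_t t * PV_t:
  t * PV_t at t = 0.5000: 1.098633
  t * PV_t at t = 1.0000: 2.145767
  t * PV_t at t = 1.5000: 3.143214
  t * PV_t at t = 2.0000: 4.092726
  t * PV_t at t = 2.5000: 4.996004
  t * PV_t at t = 3.0000: 266.063213
Macaulay duration D = 281.539557 / 99.171011 = 2.838930
Modified duration = D / (1 + y/m) = 2.838930 / (1 + 0.024000) = 2.772393


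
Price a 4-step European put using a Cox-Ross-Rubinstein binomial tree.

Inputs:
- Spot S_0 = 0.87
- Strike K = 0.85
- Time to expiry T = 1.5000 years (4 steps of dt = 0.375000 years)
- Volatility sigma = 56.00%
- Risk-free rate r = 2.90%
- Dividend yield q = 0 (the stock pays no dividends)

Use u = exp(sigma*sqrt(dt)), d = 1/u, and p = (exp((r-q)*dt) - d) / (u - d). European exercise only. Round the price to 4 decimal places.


Answer: Price = V(0,0) = 0.1886

Derivation:
dt = T/N = 0.375000
u = exp(sigma*sqrt(dt)) = 1.409068; d = 1/u = 0.709689
p = (exp((r-q)*dt) - d) / (u - d) = 0.430733
Discount per step: exp(-r*dt) = 0.989184
Stock lattice S(k, i) with i counting down-moves:
  k=0: S(0,0) = 0.8700
  k=1: S(1,0) = 1.2259; S(1,1) = 0.6174
  k=2: S(2,0) = 1.7274; S(2,1) = 0.8700; S(2,2) = 0.4382
  k=3: S(3,0) = 2.4340; S(3,1) = 1.2259; S(3,2) = 0.6174; S(3,3) = 0.3110
  k=4: S(4,0) = 3.4296; S(4,1) = 1.7274; S(4,2) = 0.8700; S(4,3) = 0.4382; S(4,4) = 0.2207
Terminal payoffs V(N, i) = max(K - S_T, 0):
  V(4,0) = 0.000000; V(4,1) = 0.000000; V(4,2) = 0.000000; V(4,3) = 0.411817; V(4,4) = 0.629306
Backward induction: V(k, i) = exp(-r*dt) * [p * V(k+1, i) + (1-p) * V(k+1, i+1)].
  V(3,0) = exp(-r*dt) * [p*0.000000 + (1-p)*0.000000] = 0.000000
  V(3,1) = exp(-r*dt) * [p*0.000000 + (1-p)*0.000000] = 0.000000
  V(3,2) = exp(-r*dt) * [p*0.000000 + (1-p)*0.411817] = 0.231898
  V(3,3) = exp(-r*dt) * [p*0.411817 + (1-p)*0.629306] = 0.529833
  V(2,0) = exp(-r*dt) * [p*0.000000 + (1-p)*0.000000] = 0.000000
  V(2,1) = exp(-r*dt) * [p*0.000000 + (1-p)*0.231898] = 0.130584
  V(2,2) = exp(-r*dt) * [p*0.231898 + (1-p)*0.529833] = 0.397160
  V(1,0) = exp(-r*dt) * [p*0.000000 + (1-p)*0.130584] = 0.073533
  V(1,1) = exp(-r*dt) * [p*0.130584 + (1-p)*0.397160] = 0.279283
  V(0,0) = exp(-r*dt) * [p*0.073533 + (1-p)*0.279283] = 0.188598


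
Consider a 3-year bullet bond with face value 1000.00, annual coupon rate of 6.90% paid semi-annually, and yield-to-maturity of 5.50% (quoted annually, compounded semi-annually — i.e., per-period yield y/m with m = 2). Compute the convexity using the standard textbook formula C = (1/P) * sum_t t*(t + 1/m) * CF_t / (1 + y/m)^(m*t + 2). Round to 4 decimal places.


Answer: Convexity = 8.9155

Derivation:
Coupon per period c = face * coupon_rate / m = 34.500000
Periods per year m = 2; per-period yield y/m = 0.027500
Number of cashflows N = 6
Cashflows (t years, CF_t, discount factor 1/(1+y/m)^(m*t), PV):
  t = 0.5000: CF_t = 34.500000, DF = 0.973236, PV = 33.576642
  t = 1.0000: CF_t = 34.500000, DF = 0.947188, PV = 32.677997
  t = 1.5000: CF_t = 34.500000, DF = 0.921838, PV = 31.803404
  t = 2.0000: CF_t = 34.500000, DF = 0.897166, PV = 30.952218
  t = 2.5000: CF_t = 34.500000, DF = 0.873154, PV = 30.123813
  t = 3.0000: CF_t = 1034.500000, DF = 0.849785, PV = 879.102493
Price P = sum_t PV_t = 1038.236567
Convexity numerator sum_t t*(t + 1/m) * CF_t / (1+y/m)^(m*t + 2):
  t = 0.5000: term = 15.901702
  t = 1.0000: term = 46.428327
  t = 1.5000: term = 90.371439
  t = 2.0000: term = 146.587898
  t = 2.5000: term = 213.996931
  t = 3.0000: term = 8743.094041
Convexity = (1/P) * sum = 9256.380337 / 1038.236567 = 8.915483


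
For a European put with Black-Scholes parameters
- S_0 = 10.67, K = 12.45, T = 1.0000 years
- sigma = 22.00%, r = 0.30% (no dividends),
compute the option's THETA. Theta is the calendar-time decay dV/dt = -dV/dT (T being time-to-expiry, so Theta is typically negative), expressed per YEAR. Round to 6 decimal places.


d1 = -0.5776570800; d2 = -0.7976570800
phi(d1) = 0.3376375203; exp(-qT) = 1.0000000000; exp(-rT) = 0.9970044955
Theta = -S*exp(-qT)*phi(d1)*sigma/(2*sqrt(T)) + r*K*exp(-rT)*N(-d2) - q*S*exp(-qT)*N(-d1)
N(-d1) = 0.7182521692; N(-d2) = 0.7874652414; sqrt(T) = 1.0000000000
Term 1 = -10.6700 * 1.0000000000 * 0.3376375203 * 0.2200 / (2 * 1.0000000000) = -0.3962851576
Term 2 = 0.0030 * 12.4500 * 0.9970044955 * 0.7874652414 = 0.0293237235
Term 3 = 0 (no dividend yield, q = 0)
Theta = -0.3962851576 + (0.0293237235) + (0.0000000000) = -0.366961

Answer: Theta = -0.366961


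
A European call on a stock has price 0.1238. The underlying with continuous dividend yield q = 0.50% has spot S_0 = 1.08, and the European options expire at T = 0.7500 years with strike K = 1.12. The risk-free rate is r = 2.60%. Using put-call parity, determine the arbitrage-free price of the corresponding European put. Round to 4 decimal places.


Answer: Put price = 0.1462

Derivation:
Put-call parity: C - P = S_0 * exp(-qT) - K * exp(-rT).
S_0 * exp(-qT) = 1.0800 * 0.99625702 = 1.07595758
K * exp(-rT) = 1.1200 * 0.98068890 = 1.09837156
P = C - S*exp(-qT) + K*exp(-rT)
P = 0.1238 - 1.07595758 + 1.09837156 = 0.1462


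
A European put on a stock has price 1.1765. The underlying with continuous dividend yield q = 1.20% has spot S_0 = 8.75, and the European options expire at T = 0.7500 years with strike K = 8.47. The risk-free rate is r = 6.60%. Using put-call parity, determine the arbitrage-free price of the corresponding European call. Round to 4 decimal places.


Put-call parity: C - P = S_0 * exp(-qT) - K * exp(-rT).
S_0 * exp(-qT) = 8.7500 * 0.99104038 = 8.67160331
K * exp(-rT) = 8.4700 * 0.95170516 = 8.06094269
C = P + S*exp(-qT) - K*exp(-rT)
C = 1.1765 + 8.67160331 - 8.06094269 = 1.7872

Answer: Call price = 1.7872


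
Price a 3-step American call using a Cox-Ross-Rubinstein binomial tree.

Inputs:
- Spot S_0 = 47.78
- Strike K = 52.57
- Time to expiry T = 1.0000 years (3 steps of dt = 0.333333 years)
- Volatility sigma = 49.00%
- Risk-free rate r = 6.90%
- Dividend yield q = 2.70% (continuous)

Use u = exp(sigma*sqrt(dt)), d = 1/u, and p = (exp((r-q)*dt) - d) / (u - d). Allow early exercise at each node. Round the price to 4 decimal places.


dt = T/N = 0.333333
u = exp(sigma*sqrt(dt)) = 1.326975; d = 1/u = 0.753594
p = (exp((r-q)*dt) - d) / (u - d) = 0.454331
Discount per step: exp(-r*dt) = 0.977262
Stock lattice S(k, i) with i counting down-moves:
  k=0: S(0,0) = 47.7800
  k=1: S(1,0) = 63.4028; S(1,1) = 36.0067
  k=2: S(2,0) = 84.1340; S(2,1) = 47.7800; S(2,2) = 27.1344
  k=3: S(3,0) = 111.6436; S(3,1) = 63.4028; S(3,2) = 36.0067; S(3,3) = 20.4484
Terminal payoffs V(N, i) = max(S_T - K, 0):
  V(3,0) = 59.073643; V(3,1) = 10.832848; V(3,2) = 0.000000; V(3,3) = 0.000000
Backward induction: V(k, i) = exp(-r*dt) * [p * V(k+1, i) + (1-p) * V(k+1, i+1)]; then take max(V_cont, immediate exercise) for American.
  V(2,0) = exp(-r*dt) * [p*59.073643 + (1-p)*10.832848] = 32.005472; exercise = 31.563970; V(2,0) = max -> 32.005472
  V(2,1) = exp(-r*dt) * [p*10.832848 + (1-p)*0.000000] = 4.809790; exercise = 0.000000; V(2,1) = max -> 4.809790
  V(2,2) = exp(-r*dt) * [p*0.000000 + (1-p)*0.000000] = 0.000000; exercise = 0.000000; V(2,2) = max -> 0.000000
  V(1,0) = exp(-r*dt) * [p*32.005472 + (1-p)*4.809790] = 16.775324; exercise = 10.832848; V(1,0) = max -> 16.775324
  V(1,1) = exp(-r*dt) * [p*4.809790 + (1-p)*0.000000] = 2.135549; exercise = 0.000000; V(1,1) = max -> 2.135549
  V(0,0) = exp(-r*dt) * [p*16.775324 + (1-p)*2.135549] = 8.587059; exercise = 0.000000; V(0,0) = max -> 8.587059

Answer: Price = V(0,0) = 8.5871


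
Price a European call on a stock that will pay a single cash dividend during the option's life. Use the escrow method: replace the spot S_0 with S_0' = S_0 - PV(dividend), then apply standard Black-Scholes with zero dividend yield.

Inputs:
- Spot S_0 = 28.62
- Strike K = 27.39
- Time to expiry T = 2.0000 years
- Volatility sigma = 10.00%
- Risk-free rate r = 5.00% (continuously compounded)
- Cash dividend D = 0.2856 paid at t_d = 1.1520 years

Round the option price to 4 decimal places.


PV(D) = D * exp(-r * t_d) = 0.2856 * 0.94402748 = 0.26961425
S_0' = S_0 - PV(D) = 28.6200 - 0.26961425 = 28.35038575
d1 = (ln(S_0'/K) + (r + sigma^2/2)*T) / (sigma*sqrt(T)) = 1.02150522
d2 = d1 - sigma*sqrt(T) = 0.88008386
exp(-rT) = 0.90483742
N(d1) = 0.84649243; N(d2) = 0.81059306
C = S_0' * N(d1) - K * exp(-rT) * N(d2) = 28.35038575 * 0.84649243 - 27.3900 * 0.90483742 * 0.81059306 = 3.9091

Answer: Price = 3.9091


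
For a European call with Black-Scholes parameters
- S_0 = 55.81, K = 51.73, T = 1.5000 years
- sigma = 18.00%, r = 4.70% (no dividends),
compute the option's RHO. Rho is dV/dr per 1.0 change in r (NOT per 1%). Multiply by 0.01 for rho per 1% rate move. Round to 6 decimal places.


d1 = 0.7743797857; d2 = 0.5539257088
phi(d1) = 0.2955933581; exp(-qT) = 1.0000000000; exp(-rT) = 0.9319277395
N(d2) = 0.7101851551
Rho = K*T*exp(-rT)*N(d2) = 51.7300 * 1.5000 * 0.9319277395 * 0.7101851551 = 51.355572

Answer: Rho = 51.355572


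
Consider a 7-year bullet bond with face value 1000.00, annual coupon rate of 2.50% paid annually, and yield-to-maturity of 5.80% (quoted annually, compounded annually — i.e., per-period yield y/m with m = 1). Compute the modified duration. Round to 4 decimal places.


Answer: Modified duration = 6.0902

Derivation:
Coupon per period c = face * coupon_rate / m = 25.000000
Periods per year m = 1; per-period yield y/m = 0.058000
Number of cashflows N = 7
Cashflows (t years, CF_t, discount factor 1/(1+y/m)^(m*t), PV):
  t = 1.0000: CF_t = 25.000000, DF = 0.945180, PV = 23.629490
  t = 2.0000: CF_t = 25.000000, DF = 0.893364, PV = 22.334111
  t = 3.0000: CF_t = 25.000000, DF = 0.844390, PV = 21.109746
  t = 4.0000: CF_t = 25.000000, DF = 0.798100, PV = 19.952501
  t = 5.0000: CF_t = 25.000000, DF = 0.754348, PV = 18.858696
  t = 6.0000: CF_t = 25.000000, DF = 0.712994, PV = 17.824855
  t = 7.0000: CF_t = 1025.000000, DF = 0.673908, PV = 690.755245
Price P = sum_t PV_t = 814.464644
First compute Macaulay numerator sum_t t * PV_t:
  t * PV_t at t = 1.0000: 23.629490
  t * PV_t at t = 2.0000: 44.668222
  t * PV_t at t = 3.0000: 63.329238
  t * PV_t at t = 4.0000: 79.810003
  t * PV_t at t = 5.0000: 94.293482
  t * PV_t at t = 6.0000: 106.949129
  t * PV_t at t = 7.0000: 4835.286718
Macaulay duration D = 5247.966282 / 814.464644 = 6.443455
Modified duration = D / (1 + y/m) = 6.443455 / (1 + 0.058000) = 6.090222


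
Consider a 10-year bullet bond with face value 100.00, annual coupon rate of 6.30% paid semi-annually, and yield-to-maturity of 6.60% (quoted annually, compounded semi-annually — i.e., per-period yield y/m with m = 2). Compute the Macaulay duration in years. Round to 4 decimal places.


Coupon per period c = face * coupon_rate / m = 3.150000
Periods per year m = 2; per-period yield y/m = 0.033000
Number of cashflows N = 20
Cashflows (t years, CF_t, discount factor 1/(1+y/m)^(m*t), PV):
  t = 0.5000: CF_t = 3.150000, DF = 0.968054, PV = 3.049371
  t = 1.0000: CF_t = 3.150000, DF = 0.937129, PV = 2.951956
  t = 1.5000: CF_t = 3.150000, DF = 0.907192, PV = 2.857654
  t = 2.0000: CF_t = 3.150000, DF = 0.878211, PV = 2.766364
  t = 2.5000: CF_t = 3.150000, DF = 0.850156, PV = 2.677990
  t = 3.0000: CF_t = 3.150000, DF = 0.822997, PV = 2.592439
  t = 3.5000: CF_t = 3.150000, DF = 0.796705, PV = 2.509622
  t = 4.0000: CF_t = 3.150000, DF = 0.771254, PV = 2.429450
  t = 4.5000: CF_t = 3.150000, DF = 0.746616, PV = 2.351839
  t = 5.0000: CF_t = 3.150000, DF = 0.722764, PV = 2.276708
  t = 5.5000: CF_t = 3.150000, DF = 0.699675, PV = 2.203977
  t = 6.0000: CF_t = 3.150000, DF = 0.677323, PV = 2.133569
  t = 6.5000: CF_t = 3.150000, DF = 0.655686, PV = 2.065410
  t = 7.0000: CF_t = 3.150000, DF = 0.634739, PV = 1.999429
  t = 7.5000: CF_t = 3.150000, DF = 0.614462, PV = 1.935556
  t = 8.0000: CF_t = 3.150000, DF = 0.594833, PV = 1.873723
  t = 8.5000: CF_t = 3.150000, DF = 0.575830, PV = 1.813866
  t = 9.0000: CF_t = 3.150000, DF = 0.557435, PV = 1.755920
  t = 9.5000: CF_t = 3.150000, DF = 0.539627, PV = 1.699826
  t = 10.0000: CF_t = 103.150000, DF = 0.522388, PV = 53.884369
Price P = sum_t PV_t = 97.829038
Macaulay numerator sum_t t * PV_t:
  t * PV_t at t = 0.5000: 1.524685
  t * PV_t at t = 1.0000: 2.951956
  t * PV_t at t = 1.5000: 4.286480
  t * PV_t at t = 2.0000: 5.532727
  t * PV_t at t = 2.5000: 6.694975
  t * PV_t at t = 3.0000: 7.777318
  t * PV_t at t = 3.5000: 8.783677
  t * PV_t at t = 4.0000: 9.717800
  t * PV_t at t = 4.5000: 10.583277
  t * PV_t at t = 5.0000: 11.383540
  t * PV_t at t = 5.5000: 12.121872
  t * PV_t at t = 6.0000: 12.801414
  t * PV_t at t = 6.5000: 13.425168
  t * PV_t at t = 7.0000: 13.996005
  t * PV_t at t = 7.5000: 14.516670
  t * PV_t at t = 8.0000: 14.989785
  t * PV_t at t = 8.5000: 15.417857
  t * PV_t at t = 9.0000: 15.803281
  t * PV_t at t = 9.5000: 16.148346
  t * PV_t at t = 10.0000: 538.843690
Macaulay duration D = (sum_t t * PV_t) / P = 737.300526 / 97.829038 = 7.536622

Answer: Macaulay duration = 7.5366 years


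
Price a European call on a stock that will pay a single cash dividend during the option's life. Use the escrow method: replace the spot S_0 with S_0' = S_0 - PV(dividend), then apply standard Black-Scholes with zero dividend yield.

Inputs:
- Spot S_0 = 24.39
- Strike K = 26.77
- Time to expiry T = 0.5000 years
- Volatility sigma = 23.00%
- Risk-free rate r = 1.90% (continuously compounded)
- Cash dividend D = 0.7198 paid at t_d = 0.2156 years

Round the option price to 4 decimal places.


Answer: Price = 0.5836

Derivation:
PV(D) = D * exp(-r * t_d) = 0.7198 * 0.99591198 = 0.71685744
S_0' = S_0 - PV(D) = 24.3900 - 0.71685744 = 23.67314256
d1 = (ln(S_0'/K) + (r + sigma^2/2)*T) / (sigma*sqrt(T)) = -0.61620161
d2 = d1 - sigma*sqrt(T) = -0.77883617
exp(-rT) = 0.99054498
N(d1) = 0.26888073; N(d2) = 0.21803811
C = S_0' * N(d1) - K * exp(-rT) * N(d2) = 23.67314256 * 0.26888073 - 26.7700 * 0.99054498 * 0.21803811 = 0.5836


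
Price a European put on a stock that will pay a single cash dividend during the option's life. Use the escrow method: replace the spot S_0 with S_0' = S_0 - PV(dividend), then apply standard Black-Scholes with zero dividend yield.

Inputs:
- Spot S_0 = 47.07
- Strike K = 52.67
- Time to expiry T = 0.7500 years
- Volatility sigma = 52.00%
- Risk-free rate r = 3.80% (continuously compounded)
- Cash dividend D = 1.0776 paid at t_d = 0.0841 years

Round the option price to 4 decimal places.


Answer: Price = 11.4928

Derivation:
PV(D) = D * exp(-r * t_d) = 1.0776 * 0.99680930 = 1.07416170
S_0' = S_0 - PV(D) = 47.0700 - 1.07416170 = 45.99583830
d1 = (ln(S_0'/K) + (r + sigma^2/2)*T) / (sigma*sqrt(T)) = -0.01242438
d2 = d1 - sigma*sqrt(T) = -0.46275759
exp(-rT) = 0.97190229
N(-d1) = 0.50495648; N(-d2) = 0.67823093
P = K * exp(-rT) * N(-d2) - S_0' * N(-d1) = 52.6700 * 0.97190229 * 0.67823093 - 45.99583830 * 0.50495648 = 11.4928


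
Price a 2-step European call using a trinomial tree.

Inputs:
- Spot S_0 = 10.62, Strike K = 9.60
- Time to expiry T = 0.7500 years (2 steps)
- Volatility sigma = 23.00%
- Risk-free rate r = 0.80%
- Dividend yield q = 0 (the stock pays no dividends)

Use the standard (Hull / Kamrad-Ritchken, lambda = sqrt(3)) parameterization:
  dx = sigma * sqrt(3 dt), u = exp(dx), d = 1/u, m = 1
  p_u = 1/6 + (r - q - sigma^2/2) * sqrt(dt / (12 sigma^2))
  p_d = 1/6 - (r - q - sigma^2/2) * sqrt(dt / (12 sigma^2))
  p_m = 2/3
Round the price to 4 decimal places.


Answer: Price = V(0,0) = 1.4836

Derivation:
dt = T/N = 0.375000; dx = sigma*sqrt(3*dt) = 0.243952
u = exp(dx) = 1.276283; d = 1/u = 0.783525
p_u = 0.152486, p_m = 0.666667, p_d = 0.180847
Discount per step: exp(-r*dt) = 0.997004
Stock lattice S(k, j) with j the centered position index:
  k=0: S(0,+0) = 10.6200
  k=1: S(1,-1) = 8.3210; S(1,+0) = 10.6200; S(1,+1) = 13.5541
  k=2: S(2,-2) = 6.5197; S(2,-1) = 8.3210; S(2,+0) = 10.6200; S(2,+1) = 13.5541; S(2,+2) = 17.2989
Terminal payoffs V(N, j) = max(S_T - K, 0):
  V(2,-2) = 0.000000; V(2,-1) = 0.000000; V(2,+0) = 1.020000; V(2,+1) = 3.954124; V(2,+2) = 7.698896
Backward induction: V(k, j) = exp(-r*dt) * [p_u * V(k+1, j+1) + p_m * V(k+1, j) + p_d * V(k+1, j-1)]
  V(1,-1) = exp(-r*dt) * [p_u*1.020000 + p_m*0.000000 + p_d*0.000000] = 0.155070
  V(1,+0) = exp(-r*dt) * [p_u*3.954124 + p_m*1.020000 + p_d*0.000000] = 1.279106
  V(1,+1) = exp(-r*dt) * [p_u*7.698896 + p_m*3.954124 + p_d*1.020000] = 3.982556
  V(0,+0) = exp(-r*dt) * [p_u*3.982556 + p_m*1.279106 + p_d*0.155070] = 1.483608


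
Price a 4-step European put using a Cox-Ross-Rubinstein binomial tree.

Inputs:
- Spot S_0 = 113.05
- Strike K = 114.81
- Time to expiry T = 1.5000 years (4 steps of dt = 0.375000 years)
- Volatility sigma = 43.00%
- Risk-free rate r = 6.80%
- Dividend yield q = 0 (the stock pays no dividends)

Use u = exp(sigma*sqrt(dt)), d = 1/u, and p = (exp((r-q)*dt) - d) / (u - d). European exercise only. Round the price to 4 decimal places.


dt = T/N = 0.375000
u = exp(sigma*sqrt(dt)) = 1.301243; d = 1/u = 0.768496
p = (exp((r-q)*dt) - d) / (u - d) = 0.483028
Discount per step: exp(-r*dt) = 0.974822
Stock lattice S(k, i) with i counting down-moves:
  k=0: S(0,0) = 113.0500
  k=1: S(1,0) = 147.1055; S(1,1) = 86.8785
  k=2: S(2,0) = 191.4201; S(2,1) = 113.0500; S(2,2) = 66.7657
  k=3: S(3,0) = 249.0841; S(3,1) = 147.1055; S(3,2) = 86.8785; S(3,3) = 51.3092
  k=4: S(4,0) = 324.1190; S(4,1) = 191.4201; S(4,2) = 113.0500; S(4,3) = 66.7657; S(4,4) = 39.4309
Terminal payoffs V(N, i) = max(K - S_T, 0):
  V(4,0) = 0.000000; V(4,1) = 0.000000; V(4,2) = 1.760000; V(4,3) = 48.044271; V(4,4) = 75.379106
Backward induction: V(k, i) = exp(-r*dt) * [p * V(k+1, i) + (1-p) * V(k+1, i+1)].
  V(3,0) = exp(-r*dt) * [p*0.000000 + (1-p)*0.000000] = 0.000000
  V(3,1) = exp(-r*dt) * [p*0.000000 + (1-p)*1.760000] = 0.886962
  V(3,2) = exp(-r*dt) * [p*1.760000 + (1-p)*48.044271] = 25.040904
  V(3,3) = exp(-r*dt) * [p*48.044271 + (1-p)*75.379106] = 60.610174
  V(2,0) = exp(-r*dt) * [p*0.000000 + (1-p)*0.886962] = 0.446989
  V(2,1) = exp(-r*dt) * [p*0.886962 + (1-p)*25.040904] = 13.037144
  V(2,2) = exp(-r*dt) * [p*25.040904 + (1-p)*60.610174] = 42.335766
  V(1,0) = exp(-r*dt) * [p*0.446989 + (1-p)*13.037144] = 6.780614
  V(1,1) = exp(-r*dt) * [p*13.037144 + (1-p)*42.335766] = 27.474104
  V(0,0) = exp(-r*dt) * [p*6.780614 + (1-p)*27.474104] = 17.038494

Answer: Price = V(0,0) = 17.0385
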